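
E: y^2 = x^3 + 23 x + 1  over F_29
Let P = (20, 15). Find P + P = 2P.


Doubling: s = (3 x1^2 + a) / (2 y1)
s = (3*20^2 + 23) / (2*15) mod 29 = 5
x3 = s^2 - 2 x1 mod 29 = 5^2 - 2*20 = 14
y3 = s (x1 - x3) - y1 mod 29 = 5 * (20 - 14) - 15 = 15

2P = (14, 15)


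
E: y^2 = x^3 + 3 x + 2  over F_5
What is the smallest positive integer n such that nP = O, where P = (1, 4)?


Compute successive multiples of P until we hit O:
  1P = (1, 4)
  2P = (2, 4)
  3P = (2, 1)
  4P = (1, 1)
  5P = O

ord(P) = 5


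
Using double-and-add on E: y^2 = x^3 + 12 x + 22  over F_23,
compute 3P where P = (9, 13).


k = 3 = 11_2 (binary, LSB first: 11)
Double-and-add from P = (9, 13):
  bit 0 = 1: acc = O + (9, 13) = (9, 13)
  bit 1 = 1: acc = (9, 13) + (8, 3) = (14, 6)

3P = (14, 6)


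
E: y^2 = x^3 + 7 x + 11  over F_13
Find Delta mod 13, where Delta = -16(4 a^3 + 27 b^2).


4 a^3 + 27 b^2 = 4*7^3 + 27*11^2 = 1372 + 3267 = 4639
Delta = -16 * (4639) = -74224
Delta mod 13 = 6

Delta = 6 (mod 13)


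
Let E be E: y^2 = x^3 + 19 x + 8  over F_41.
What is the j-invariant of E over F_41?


Delta = -16(4 a^3 + 27 b^2) mod 41 = 38
-1728 * (4 a)^3 = -1728 * (4*19)^3 mod 41 = 25
j = 25 * 38^(-1) mod 41 = 19

j = 19 (mod 41)


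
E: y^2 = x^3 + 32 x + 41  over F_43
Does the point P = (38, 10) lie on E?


Check whether y^2 = x^3 + 32 x + 41 (mod 43) for (x, y) = (38, 10).
LHS: y^2 = 10^2 mod 43 = 14
RHS: x^3 + 32 x + 41 = 38^3 + 32*38 + 41 mod 43 = 14
LHS = RHS

Yes, on the curve


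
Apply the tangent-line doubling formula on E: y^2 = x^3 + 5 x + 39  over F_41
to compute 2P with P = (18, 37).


Doubling: s = (3 x1^2 + a) / (2 y1)
s = (3*18^2 + 5) / (2*37) mod 41 = 6
x3 = s^2 - 2 x1 mod 41 = 6^2 - 2*18 = 0
y3 = s (x1 - x3) - y1 mod 41 = 6 * (18 - 0) - 37 = 30

2P = (0, 30)


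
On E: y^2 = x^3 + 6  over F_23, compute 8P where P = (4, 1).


k = 8 = 1000_2 (binary, LSB first: 0001)
Double-and-add from P = (4, 1):
  bit 0 = 0: acc unchanged = O
  bit 1 = 0: acc unchanged = O
  bit 2 = 0: acc unchanged = O
  bit 3 = 1: acc = O + (0, 12) = (0, 12)

8P = (0, 12)


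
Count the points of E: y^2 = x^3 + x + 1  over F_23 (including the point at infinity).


For each x in F_23, count y with y^2 = x^3 + 1 x + 1 mod 23:
  x = 0: RHS = 1, y in [1, 22]  -> 2 point(s)
  x = 1: RHS = 3, y in [7, 16]  -> 2 point(s)
  x = 3: RHS = 8, y in [10, 13]  -> 2 point(s)
  x = 4: RHS = 0, y in [0]  -> 1 point(s)
  x = 5: RHS = 16, y in [4, 19]  -> 2 point(s)
  x = 6: RHS = 16, y in [4, 19]  -> 2 point(s)
  x = 7: RHS = 6, y in [11, 12]  -> 2 point(s)
  x = 9: RHS = 3, y in [7, 16]  -> 2 point(s)
  x = 11: RHS = 9, y in [3, 20]  -> 2 point(s)
  x = 12: RHS = 16, y in [4, 19]  -> 2 point(s)
  x = 13: RHS = 3, y in [7, 16]  -> 2 point(s)
  x = 17: RHS = 9, y in [3, 20]  -> 2 point(s)
  x = 18: RHS = 9, y in [3, 20]  -> 2 point(s)
  x = 19: RHS = 2, y in [5, 18]  -> 2 point(s)
Affine points: 27. Add the point at infinity: total = 28.

#E(F_23) = 28


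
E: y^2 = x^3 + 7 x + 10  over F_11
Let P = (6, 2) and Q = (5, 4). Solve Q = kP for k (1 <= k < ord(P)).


Enumerate multiples of P until we hit Q = (5, 4):
  1P = (6, 2)
  2P = (4, 6)
  3P = (5, 7)
  4P = (3, 5)
  5P = (3, 6)
  6P = (5, 4)
Match found at i = 6.

k = 6


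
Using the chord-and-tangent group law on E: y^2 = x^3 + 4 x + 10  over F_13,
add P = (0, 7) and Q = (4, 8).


P != Q, so use the chord formula.
s = (y2 - y1) / (x2 - x1) = (1) / (4) mod 13 = 10
x3 = s^2 - x1 - x2 mod 13 = 10^2 - 0 - 4 = 5
y3 = s (x1 - x3) - y1 mod 13 = 10 * (0 - 5) - 7 = 8

P + Q = (5, 8)


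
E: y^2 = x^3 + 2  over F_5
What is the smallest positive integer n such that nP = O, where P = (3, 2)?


Compute successive multiples of P until we hit O:
  1P = (3, 2)
  2P = (3, 3)
  3P = O

ord(P) = 3


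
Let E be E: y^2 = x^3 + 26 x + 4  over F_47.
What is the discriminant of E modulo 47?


4 a^3 + 27 b^2 = 4*26^3 + 27*4^2 = 70304 + 432 = 70736
Delta = -16 * (70736) = -1131776
Delta mod 47 = 31

Delta = 31 (mod 47)


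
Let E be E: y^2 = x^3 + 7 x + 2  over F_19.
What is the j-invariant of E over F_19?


Delta = -16(4 a^3 + 27 b^2) mod 19 = 13
-1728 * (4 a)^3 = -1728 * (4*7)^3 mod 19 = 7
j = 7 * 13^(-1) mod 19 = 2

j = 2 (mod 19)


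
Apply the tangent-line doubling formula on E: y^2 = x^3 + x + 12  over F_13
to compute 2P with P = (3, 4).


Doubling: s = (3 x1^2 + a) / (2 y1)
s = (3*3^2 + 1) / (2*4) mod 13 = 10
x3 = s^2 - 2 x1 mod 13 = 10^2 - 2*3 = 3
y3 = s (x1 - x3) - y1 mod 13 = 10 * (3 - 3) - 4 = 9

2P = (3, 9)


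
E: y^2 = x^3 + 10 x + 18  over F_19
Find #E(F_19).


For each x in F_19, count y with y^2 = x^3 + 10 x + 18 mod 19:
  x = 6: RHS = 9, y in [3, 16]  -> 2 point(s)
  x = 9: RHS = 1, y in [1, 18]  -> 2 point(s)
  x = 10: RHS = 16, y in [4, 15]  -> 2 point(s)
  x = 12: RHS = 4, y in [2, 17]  -> 2 point(s)
  x = 15: RHS = 9, y in [3, 16]  -> 2 point(s)
  x = 17: RHS = 9, y in [3, 16]  -> 2 point(s)
  x = 18: RHS = 7, y in [8, 11]  -> 2 point(s)
Affine points: 14. Add the point at infinity: total = 15.

#E(F_19) = 15


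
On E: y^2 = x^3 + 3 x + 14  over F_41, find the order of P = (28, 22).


Compute successive multiples of P until we hit O:
  1P = (28, 22)
  2P = (21, 20)
  3P = (13, 35)
  4P = (31, 38)
  5P = (15, 20)
  6P = (7, 38)
  7P = (5, 21)
  8P = (18, 23)
  ... (continuing to 42P)
  42P = O

ord(P) = 42


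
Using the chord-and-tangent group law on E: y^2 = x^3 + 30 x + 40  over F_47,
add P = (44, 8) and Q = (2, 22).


P != Q, so use the chord formula.
s = (y2 - y1) / (x2 - x1) = (14) / (5) mod 47 = 31
x3 = s^2 - x1 - x2 mod 47 = 31^2 - 44 - 2 = 22
y3 = s (x1 - x3) - y1 mod 47 = 31 * (44 - 22) - 8 = 16

P + Q = (22, 16)


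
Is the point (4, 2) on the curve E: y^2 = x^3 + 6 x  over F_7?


Check whether y^2 = x^3 + 6 x + 0 (mod 7) for (x, y) = (4, 2).
LHS: y^2 = 2^2 mod 7 = 4
RHS: x^3 + 6 x + 0 = 4^3 + 6*4 + 0 mod 7 = 4
LHS = RHS

Yes, on the curve


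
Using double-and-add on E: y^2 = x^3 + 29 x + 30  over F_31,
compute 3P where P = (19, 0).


k = 3 = 11_2 (binary, LSB first: 11)
Double-and-add from P = (19, 0):
  bit 0 = 1: acc = O + (19, 0) = (19, 0)
  bit 1 = 1: acc = (19, 0) + O = (19, 0)

3P = (19, 0)


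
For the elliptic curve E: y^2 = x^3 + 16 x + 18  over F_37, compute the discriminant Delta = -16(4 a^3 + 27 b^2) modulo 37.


4 a^3 + 27 b^2 = 4*16^3 + 27*18^2 = 16384 + 8748 = 25132
Delta = -16 * (25132) = -402112
Delta mod 37 = 4

Delta = 4 (mod 37)


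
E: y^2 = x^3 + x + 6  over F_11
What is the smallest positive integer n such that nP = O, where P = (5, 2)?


Compute successive multiples of P until we hit O:
  1P = (5, 2)
  2P = (10, 2)
  3P = (7, 9)
  4P = (3, 5)
  5P = (8, 8)
  6P = (2, 4)
  7P = (2, 7)
  8P = (8, 3)
  ... (continuing to 13P)
  13P = O

ord(P) = 13


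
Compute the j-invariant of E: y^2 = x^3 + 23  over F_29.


Delta = -16(4 a^3 + 27 b^2) mod 29 = 21
-1728 * (4 a)^3 = -1728 * (4*0)^3 mod 29 = 0
j = 0 * 21^(-1) mod 29 = 0

j = 0 (mod 29)


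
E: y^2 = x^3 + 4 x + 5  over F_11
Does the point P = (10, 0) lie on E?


Check whether y^2 = x^3 + 4 x + 5 (mod 11) for (x, y) = (10, 0).
LHS: y^2 = 0^2 mod 11 = 0
RHS: x^3 + 4 x + 5 = 10^3 + 4*10 + 5 mod 11 = 0
LHS = RHS

Yes, on the curve


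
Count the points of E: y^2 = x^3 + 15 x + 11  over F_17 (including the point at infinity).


For each x in F_17, count y with y^2 = x^3 + 15 x + 11 mod 17:
  x = 2: RHS = 15, y in [7, 10]  -> 2 point(s)
  x = 3: RHS = 15, y in [7, 10]  -> 2 point(s)
  x = 4: RHS = 16, y in [4, 13]  -> 2 point(s)
  x = 7: RHS = 0, y in [0]  -> 1 point(s)
  x = 9: RHS = 8, y in [5, 12]  -> 2 point(s)
  x = 12: RHS = 15, y in [7, 10]  -> 2 point(s)
Affine points: 11. Add the point at infinity: total = 12.

#E(F_17) = 12


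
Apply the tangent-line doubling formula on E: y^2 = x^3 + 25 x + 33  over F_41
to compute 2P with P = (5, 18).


Doubling: s = (3 x1^2 + a) / (2 y1)
s = (3*5^2 + 25) / (2*18) mod 41 = 21
x3 = s^2 - 2 x1 mod 41 = 21^2 - 2*5 = 21
y3 = s (x1 - x3) - y1 mod 41 = 21 * (5 - 21) - 18 = 15

2P = (21, 15)


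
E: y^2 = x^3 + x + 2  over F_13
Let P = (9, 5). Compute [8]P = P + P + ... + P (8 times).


k = 8 = 1000_2 (binary, LSB first: 0001)
Double-and-add from P = (9, 5):
  bit 0 = 0: acc unchanged = O
  bit 1 = 0: acc unchanged = O
  bit 2 = 0: acc unchanged = O
  bit 3 = 1: acc = O + (9, 8) = (9, 8)

8P = (9, 8)


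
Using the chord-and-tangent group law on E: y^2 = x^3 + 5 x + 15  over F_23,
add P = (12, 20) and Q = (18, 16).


P != Q, so use the chord formula.
s = (y2 - y1) / (x2 - x1) = (19) / (6) mod 23 = 7
x3 = s^2 - x1 - x2 mod 23 = 7^2 - 12 - 18 = 19
y3 = s (x1 - x3) - y1 mod 23 = 7 * (12 - 19) - 20 = 0

P + Q = (19, 0)


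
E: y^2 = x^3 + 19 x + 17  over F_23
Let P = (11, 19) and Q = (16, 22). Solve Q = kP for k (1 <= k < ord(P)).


Enumerate multiples of P until we hit Q = (16, 22):
  1P = (11, 19)
  2P = (17, 3)
  3P = (20, 5)
  4P = (16, 22)
Match found at i = 4.

k = 4


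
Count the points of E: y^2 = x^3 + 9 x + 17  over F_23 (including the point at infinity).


For each x in F_23, count y with y^2 = x^3 + 9 x + 17 mod 23:
  x = 1: RHS = 4, y in [2, 21]  -> 2 point(s)
  x = 3: RHS = 2, y in [5, 18]  -> 2 point(s)
  x = 4: RHS = 2, y in [5, 18]  -> 2 point(s)
  x = 5: RHS = 3, y in [7, 16]  -> 2 point(s)
  x = 7: RHS = 9, y in [3, 20]  -> 2 point(s)
  x = 8: RHS = 3, y in [7, 16]  -> 2 point(s)
  x = 10: RHS = 3, y in [7, 16]  -> 2 point(s)
  x = 12: RHS = 13, y in [6, 17]  -> 2 point(s)
  x = 13: RHS = 8, y in [10, 13]  -> 2 point(s)
  x = 14: RHS = 12, y in [9, 14]  -> 2 point(s)
  x = 15: RHS = 8, y in [10, 13]  -> 2 point(s)
  x = 16: RHS = 2, y in [5, 18]  -> 2 point(s)
  x = 17: RHS = 0, y in [0]  -> 1 point(s)
  x = 18: RHS = 8, y in [10, 13]  -> 2 point(s)
  x = 19: RHS = 9, y in [3, 20]  -> 2 point(s)
  x = 20: RHS = 9, y in [3, 20]  -> 2 point(s)
Affine points: 31. Add the point at infinity: total = 32.

#E(F_23) = 32


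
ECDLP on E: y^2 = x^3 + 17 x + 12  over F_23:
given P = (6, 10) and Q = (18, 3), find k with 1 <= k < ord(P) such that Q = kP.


Enumerate multiples of P until we hit Q = (18, 3):
  1P = (6, 10)
  2P = (17, 19)
  3P = (2, 10)
  4P = (15, 13)
  5P = (20, 16)
  6P = (0, 9)
  7P = (10, 20)
  8P = (19, 15)
  9P = (4, 12)
  10P = (14, 21)
  11P = (11, 9)
  12P = (18, 20)
  13P = (8, 19)
  14P = (12, 9)
  15P = (21, 4)
  16P = (21, 19)
  17P = (12, 14)
  18P = (8, 4)
  19P = (18, 3)
Match found at i = 19.

k = 19


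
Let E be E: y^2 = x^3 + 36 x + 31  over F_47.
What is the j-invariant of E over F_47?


Delta = -16(4 a^3 + 27 b^2) mod 47 = 19
-1728 * (4 a)^3 = -1728 * (4*36)^3 mod 47 = 15
j = 15 * 19^(-1) mod 47 = 28

j = 28 (mod 47)


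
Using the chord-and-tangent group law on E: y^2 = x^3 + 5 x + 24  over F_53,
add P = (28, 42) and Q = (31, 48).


P != Q, so use the chord formula.
s = (y2 - y1) / (x2 - x1) = (6) / (3) mod 53 = 2
x3 = s^2 - x1 - x2 mod 53 = 2^2 - 28 - 31 = 51
y3 = s (x1 - x3) - y1 mod 53 = 2 * (28 - 51) - 42 = 18

P + Q = (51, 18)


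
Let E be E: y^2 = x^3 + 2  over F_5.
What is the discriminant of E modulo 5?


4 a^3 + 27 b^2 = 4*0^3 + 27*2^2 = 0 + 108 = 108
Delta = -16 * (108) = -1728
Delta mod 5 = 2

Delta = 2 (mod 5)


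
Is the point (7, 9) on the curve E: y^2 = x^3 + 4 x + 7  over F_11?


Check whether y^2 = x^3 + 4 x + 7 (mod 11) for (x, y) = (7, 9).
LHS: y^2 = 9^2 mod 11 = 4
RHS: x^3 + 4 x + 7 = 7^3 + 4*7 + 7 mod 11 = 4
LHS = RHS

Yes, on the curve


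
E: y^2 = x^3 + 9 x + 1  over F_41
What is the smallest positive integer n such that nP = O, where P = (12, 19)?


Compute successive multiples of P until we hit O:
  1P = (12, 19)
  2P = (19, 26)
  3P = (11, 23)
  4P = (34, 28)
  5P = (31, 31)
  6P = (21, 12)
  7P = (0, 40)
  8P = (9, 27)
  ... (continuing to 45P)
  45P = O

ord(P) = 45


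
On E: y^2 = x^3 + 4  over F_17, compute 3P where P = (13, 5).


k = 3 = 11_2 (binary, LSB first: 11)
Double-and-add from P = (13, 5):
  bit 0 = 1: acc = O + (13, 5) = (13, 5)
  bit 1 = 1: acc = (13, 5) + (12, 10) = (0, 15)

3P = (0, 15)


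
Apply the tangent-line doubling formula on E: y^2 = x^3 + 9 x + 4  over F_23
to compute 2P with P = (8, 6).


Doubling: s = (3 x1^2 + a) / (2 y1)
s = (3*8^2 + 9) / (2*6) mod 23 = 11
x3 = s^2 - 2 x1 mod 23 = 11^2 - 2*8 = 13
y3 = s (x1 - x3) - y1 mod 23 = 11 * (8 - 13) - 6 = 8

2P = (13, 8)


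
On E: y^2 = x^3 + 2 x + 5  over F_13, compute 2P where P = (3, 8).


k = 2 = 10_2 (binary, LSB first: 01)
Double-and-add from P = (3, 8):
  bit 0 = 0: acc unchanged = O
  bit 1 = 1: acc = O + (8, 0) = (8, 0)

2P = (8, 0)


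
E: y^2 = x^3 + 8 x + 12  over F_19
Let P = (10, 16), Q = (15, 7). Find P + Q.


P != Q, so use the chord formula.
s = (y2 - y1) / (x2 - x1) = (10) / (5) mod 19 = 2
x3 = s^2 - x1 - x2 mod 19 = 2^2 - 10 - 15 = 17
y3 = s (x1 - x3) - y1 mod 19 = 2 * (10 - 17) - 16 = 8

P + Q = (17, 8)


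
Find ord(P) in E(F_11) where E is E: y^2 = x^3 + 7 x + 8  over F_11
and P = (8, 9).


Compute successive multiples of P until we hit O:
  1P = (8, 9)
  2P = (4, 1)
  3P = (3, 1)
  4P = (3, 10)
  5P = (4, 10)
  6P = (8, 2)
  7P = O

ord(P) = 7


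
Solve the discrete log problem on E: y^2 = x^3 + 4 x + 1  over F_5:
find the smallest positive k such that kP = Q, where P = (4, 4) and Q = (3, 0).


Enumerate multiples of P until we hit Q = (3, 0):
  1P = (4, 4)
  2P = (3, 0)
Match found at i = 2.

k = 2


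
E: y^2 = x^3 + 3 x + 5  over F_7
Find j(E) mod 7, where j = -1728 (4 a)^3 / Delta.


Delta = -16(4 a^3 + 27 b^2) mod 7 = 2
-1728 * (4 a)^3 = -1728 * (4*3)^3 mod 7 = 6
j = 6 * 2^(-1) mod 7 = 3

j = 3 (mod 7)


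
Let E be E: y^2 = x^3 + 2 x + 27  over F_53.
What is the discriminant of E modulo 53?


4 a^3 + 27 b^2 = 4*2^3 + 27*27^2 = 32 + 19683 = 19715
Delta = -16 * (19715) = -315440
Delta mod 53 = 16

Delta = 16 (mod 53)


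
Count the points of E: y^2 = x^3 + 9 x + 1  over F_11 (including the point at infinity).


For each x in F_11, count y with y^2 = x^3 + 9 x + 1 mod 11:
  x = 0: RHS = 1, y in [1, 10]  -> 2 point(s)
  x = 1: RHS = 0, y in [0]  -> 1 point(s)
  x = 2: RHS = 5, y in [4, 7]  -> 2 point(s)
  x = 3: RHS = 0, y in [0]  -> 1 point(s)
  x = 7: RHS = 0, y in [0]  -> 1 point(s)
Affine points: 7. Add the point at infinity: total = 8.

#E(F_11) = 8


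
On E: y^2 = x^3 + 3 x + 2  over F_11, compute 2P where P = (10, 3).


Doubling: s = (3 x1^2 + a) / (2 y1)
s = (3*10^2 + 3) / (2*3) mod 11 = 1
x3 = s^2 - 2 x1 mod 11 = 1^2 - 2*10 = 3
y3 = s (x1 - x3) - y1 mod 11 = 1 * (10 - 3) - 3 = 4

2P = (3, 4)


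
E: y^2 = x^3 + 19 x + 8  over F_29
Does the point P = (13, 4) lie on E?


Check whether y^2 = x^3 + 19 x + 8 (mod 29) for (x, y) = (13, 4).
LHS: y^2 = 4^2 mod 29 = 16
RHS: x^3 + 19 x + 8 = 13^3 + 19*13 + 8 mod 29 = 16
LHS = RHS

Yes, on the curve


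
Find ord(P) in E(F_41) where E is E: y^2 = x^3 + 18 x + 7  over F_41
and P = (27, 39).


Compute successive multiples of P until we hit O:
  1P = (27, 39)
  2P = (10, 30)
  3P = (24, 6)
  4P = (29, 21)
  5P = (25, 25)
  6P = (38, 7)
  7P = (38, 34)
  8P = (25, 16)
  ... (continuing to 13P)
  13P = O

ord(P) = 13


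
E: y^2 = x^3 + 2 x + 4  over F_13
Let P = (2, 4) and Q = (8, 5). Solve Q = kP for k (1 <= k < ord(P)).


Enumerate multiples of P until we hit Q = (8, 5):
  1P = (2, 4)
  2P = (8, 5)
Match found at i = 2.

k = 2


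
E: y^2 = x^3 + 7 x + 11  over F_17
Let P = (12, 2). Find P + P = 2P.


Doubling: s = (3 x1^2 + a) / (2 y1)
s = (3*12^2 + 7) / (2*2) mod 17 = 12
x3 = s^2 - 2 x1 mod 17 = 12^2 - 2*12 = 1
y3 = s (x1 - x3) - y1 mod 17 = 12 * (12 - 1) - 2 = 11

2P = (1, 11)


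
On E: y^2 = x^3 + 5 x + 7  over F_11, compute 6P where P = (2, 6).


k = 6 = 110_2 (binary, LSB first: 011)
Double-and-add from P = (2, 6):
  bit 0 = 0: acc unchanged = O
  bit 1 = 1: acc = O + (10, 1) = (10, 1)
  bit 2 = 1: acc = (10, 1) + (7, 0) = (10, 10)

6P = (10, 10)


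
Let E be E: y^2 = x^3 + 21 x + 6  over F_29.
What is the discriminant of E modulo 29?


4 a^3 + 27 b^2 = 4*21^3 + 27*6^2 = 37044 + 972 = 38016
Delta = -16 * (38016) = -608256
Delta mod 29 = 19

Delta = 19 (mod 29)


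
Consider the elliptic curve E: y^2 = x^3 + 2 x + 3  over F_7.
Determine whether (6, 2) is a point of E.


Check whether y^2 = x^3 + 2 x + 3 (mod 7) for (x, y) = (6, 2).
LHS: y^2 = 2^2 mod 7 = 4
RHS: x^3 + 2 x + 3 = 6^3 + 2*6 + 3 mod 7 = 0
LHS != RHS

No, not on the curve


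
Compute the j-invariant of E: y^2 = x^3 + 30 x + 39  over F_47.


Delta = -16(4 a^3 + 27 b^2) mod 47 = 37
-1728 * (4 a)^3 = -1728 * (4*30)^3 mod 47 = 25
j = 25 * 37^(-1) mod 47 = 21

j = 21 (mod 47)


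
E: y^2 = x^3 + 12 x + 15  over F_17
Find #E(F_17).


For each x in F_17, count y with y^2 = x^3 + 12 x + 15 mod 17:
  x = 0: RHS = 15, y in [7, 10]  -> 2 point(s)
  x = 2: RHS = 13, y in [8, 9]  -> 2 point(s)
  x = 4: RHS = 8, y in [5, 12]  -> 2 point(s)
  x = 5: RHS = 13, y in [8, 9]  -> 2 point(s)
  x = 7: RHS = 0, y in [0]  -> 1 point(s)
  x = 9: RHS = 2, y in [6, 11]  -> 2 point(s)
  x = 10: RHS = 13, y in [8, 9]  -> 2 point(s)
  x = 11: RHS = 16, y in [4, 13]  -> 2 point(s)
  x = 12: RHS = 0, y in [0]  -> 1 point(s)
  x = 15: RHS = 0, y in [0]  -> 1 point(s)
  x = 16: RHS = 2, y in [6, 11]  -> 2 point(s)
Affine points: 19. Add the point at infinity: total = 20.

#E(F_17) = 20


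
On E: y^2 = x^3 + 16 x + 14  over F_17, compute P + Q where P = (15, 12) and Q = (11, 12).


P != Q, so use the chord formula.
s = (y2 - y1) / (x2 - x1) = (0) / (13) mod 17 = 0
x3 = s^2 - x1 - x2 mod 17 = 0^2 - 15 - 11 = 8
y3 = s (x1 - x3) - y1 mod 17 = 0 * (15 - 8) - 12 = 5

P + Q = (8, 5)


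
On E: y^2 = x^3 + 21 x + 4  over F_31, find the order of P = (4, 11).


Compute successive multiples of P until we hit O:
  1P = (4, 11)
  2P = (6, 25)
  3P = (8, 23)
  4P = (28, 10)
  5P = (18, 18)
  6P = (17, 29)
  7P = (11, 27)
  8P = (13, 26)
  ... (continuing to 36P)
  36P = O

ord(P) = 36


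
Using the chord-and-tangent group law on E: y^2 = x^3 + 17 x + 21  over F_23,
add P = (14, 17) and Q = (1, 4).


P != Q, so use the chord formula.
s = (y2 - y1) / (x2 - x1) = (10) / (10) mod 23 = 1
x3 = s^2 - x1 - x2 mod 23 = 1^2 - 14 - 1 = 9
y3 = s (x1 - x3) - y1 mod 23 = 1 * (14 - 9) - 17 = 11

P + Q = (9, 11)


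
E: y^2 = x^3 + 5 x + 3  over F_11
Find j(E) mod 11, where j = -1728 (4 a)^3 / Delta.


Delta = -16(4 a^3 + 27 b^2) mod 11 = 3
-1728 * (4 a)^3 = -1728 * (4*5)^3 mod 11 = 8
j = 8 * 3^(-1) mod 11 = 10

j = 10 (mod 11)


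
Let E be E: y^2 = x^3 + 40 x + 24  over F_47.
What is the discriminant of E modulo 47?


4 a^3 + 27 b^2 = 4*40^3 + 27*24^2 = 256000 + 15552 = 271552
Delta = -16 * (271552) = -4344832
Delta mod 47 = 36

Delta = 36 (mod 47)


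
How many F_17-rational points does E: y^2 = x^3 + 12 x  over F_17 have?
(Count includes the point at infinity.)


For each x in F_17, count y with y^2 = x^3 + 12 x + 0 mod 17:
  x = 0: RHS = 0, y in [0]  -> 1 point(s)
  x = 1: RHS = 13, y in [8, 9]  -> 2 point(s)
  x = 2: RHS = 15, y in [7, 10]  -> 2 point(s)
  x = 5: RHS = 15, y in [7, 10]  -> 2 point(s)
  x = 6: RHS = 16, y in [4, 13]  -> 2 point(s)
  x = 7: RHS = 2, y in [6, 11]  -> 2 point(s)
  x = 8: RHS = 13, y in [8, 9]  -> 2 point(s)
  x = 9: RHS = 4, y in [2, 15]  -> 2 point(s)
  x = 10: RHS = 15, y in [7, 10]  -> 2 point(s)
  x = 11: RHS = 1, y in [1, 16]  -> 2 point(s)
  x = 12: RHS = 2, y in [6, 11]  -> 2 point(s)
  x = 15: RHS = 2, y in [6, 11]  -> 2 point(s)
  x = 16: RHS = 4, y in [2, 15]  -> 2 point(s)
Affine points: 25. Add the point at infinity: total = 26.

#E(F_17) = 26


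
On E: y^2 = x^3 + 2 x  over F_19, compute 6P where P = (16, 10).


k = 6 = 110_2 (binary, LSB first: 011)
Double-and-add from P = (16, 10):
  bit 0 = 0: acc unchanged = O
  bit 1 = 1: acc = O + (11, 2) = (11, 2)
  bit 2 = 1: acc = (11, 2) + (17, 11) = (17, 8)

6P = (17, 8)


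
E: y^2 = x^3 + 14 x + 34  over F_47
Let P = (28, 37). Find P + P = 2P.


Doubling: s = (3 x1^2 + a) / (2 y1)
s = (3*28^2 + 14) / (2*37) mod 47 = 18
x3 = s^2 - 2 x1 mod 47 = 18^2 - 2*28 = 33
y3 = s (x1 - x3) - y1 mod 47 = 18 * (28 - 33) - 37 = 14

2P = (33, 14)


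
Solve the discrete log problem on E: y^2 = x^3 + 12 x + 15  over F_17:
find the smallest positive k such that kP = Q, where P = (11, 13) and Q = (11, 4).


Enumerate multiples of P until we hit Q = (11, 4):
  1P = (11, 13)
  2P = (16, 11)
  3P = (16, 6)
  4P = (11, 4)
Match found at i = 4.

k = 4


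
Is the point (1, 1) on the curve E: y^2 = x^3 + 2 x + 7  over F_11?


Check whether y^2 = x^3 + 2 x + 7 (mod 11) for (x, y) = (1, 1).
LHS: y^2 = 1^2 mod 11 = 1
RHS: x^3 + 2 x + 7 = 1^3 + 2*1 + 7 mod 11 = 10
LHS != RHS

No, not on the curve


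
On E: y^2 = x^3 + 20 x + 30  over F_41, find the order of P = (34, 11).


Compute successive multiples of P until we hit O:
  1P = (34, 11)
  2P = (18, 21)
  3P = (40, 3)
  4P = (28, 22)
  5P = (4, 16)
  6P = (11, 33)
  7P = (39, 33)
  8P = (30, 23)
  ... (continuing to 52P)
  52P = O

ord(P) = 52


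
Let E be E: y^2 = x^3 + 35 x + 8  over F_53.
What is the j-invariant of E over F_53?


Delta = -16(4 a^3 + 27 b^2) mod 53 = 40
-1728 * (4 a)^3 = -1728 * (4*35)^3 mod 53 = 15
j = 15 * 40^(-1) mod 53 = 7

j = 7 (mod 53)


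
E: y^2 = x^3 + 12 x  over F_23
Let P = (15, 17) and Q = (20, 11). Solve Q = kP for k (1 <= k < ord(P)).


Enumerate multiples of P until we hit Q = (20, 11):
  1P = (15, 17)
  2P = (6, 14)
  3P = (20, 12)
  4P = (12, 3)
  5P = (5, 22)
  6P = (9, 3)
  7P = (7, 17)
  8P = (1, 6)
  9P = (19, 16)
  10P = (2, 20)
  11P = (10, 19)
  12P = (0, 0)
  13P = (10, 4)
  14P = (2, 3)
  15P = (19, 7)
  16P = (1, 17)
  17P = (7, 6)
  18P = (9, 20)
  19P = (5, 1)
  20P = (12, 20)
  21P = (20, 11)
Match found at i = 21.

k = 21


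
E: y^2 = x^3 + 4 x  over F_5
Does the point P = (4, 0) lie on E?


Check whether y^2 = x^3 + 4 x + 0 (mod 5) for (x, y) = (4, 0).
LHS: y^2 = 0^2 mod 5 = 0
RHS: x^3 + 4 x + 0 = 4^3 + 4*4 + 0 mod 5 = 0
LHS = RHS

Yes, on the curve


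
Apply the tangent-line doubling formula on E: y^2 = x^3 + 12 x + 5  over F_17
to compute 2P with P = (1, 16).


Doubling: s = (3 x1^2 + a) / (2 y1)
s = (3*1^2 + 12) / (2*16) mod 17 = 1
x3 = s^2 - 2 x1 mod 17 = 1^2 - 2*1 = 16
y3 = s (x1 - x3) - y1 mod 17 = 1 * (1 - 16) - 16 = 3

2P = (16, 3)


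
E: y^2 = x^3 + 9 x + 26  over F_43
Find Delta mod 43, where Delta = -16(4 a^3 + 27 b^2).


4 a^3 + 27 b^2 = 4*9^3 + 27*26^2 = 2916 + 18252 = 21168
Delta = -16 * (21168) = -338688
Delta mod 43 = 23

Delta = 23 (mod 43)


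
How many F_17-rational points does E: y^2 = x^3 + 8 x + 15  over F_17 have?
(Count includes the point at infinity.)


For each x in F_17, count y with y^2 = x^3 + 8 x + 15 mod 17:
  x = 0: RHS = 15, y in [7, 10]  -> 2 point(s)
  x = 3: RHS = 15, y in [7, 10]  -> 2 point(s)
  x = 4: RHS = 9, y in [3, 14]  -> 2 point(s)
  x = 8: RHS = 13, y in [8, 9]  -> 2 point(s)
  x = 9: RHS = 0, y in [0]  -> 1 point(s)
  x = 13: RHS = 4, y in [2, 15]  -> 2 point(s)
  x = 14: RHS = 15, y in [7, 10]  -> 2 point(s)
  x = 15: RHS = 8, y in [5, 12]  -> 2 point(s)
Affine points: 15. Add the point at infinity: total = 16.

#E(F_17) = 16


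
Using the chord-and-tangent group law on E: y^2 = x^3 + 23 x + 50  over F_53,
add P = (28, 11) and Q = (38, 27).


P != Q, so use the chord formula.
s = (y2 - y1) / (x2 - x1) = (16) / (10) mod 53 = 44
x3 = s^2 - x1 - x2 mod 53 = 44^2 - 28 - 38 = 15
y3 = s (x1 - x3) - y1 mod 53 = 44 * (28 - 15) - 11 = 31

P + Q = (15, 31)


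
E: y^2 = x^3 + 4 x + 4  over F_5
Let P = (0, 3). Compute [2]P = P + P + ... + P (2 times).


k = 2 = 10_2 (binary, LSB first: 01)
Double-and-add from P = (0, 3):
  bit 0 = 0: acc unchanged = O
  bit 1 = 1: acc = O + (1, 3) = (1, 3)

2P = (1, 3)


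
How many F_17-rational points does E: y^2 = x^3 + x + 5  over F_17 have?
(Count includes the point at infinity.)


For each x in F_17, count y with y^2 = x^3 + 1 x + 5 mod 17:
  x = 2: RHS = 15, y in [7, 10]  -> 2 point(s)
  x = 3: RHS = 1, y in [1, 16]  -> 2 point(s)
  x = 5: RHS = 16, y in [4, 13]  -> 2 point(s)
  x = 7: RHS = 15, y in [7, 10]  -> 2 point(s)
  x = 8: RHS = 15, y in [7, 10]  -> 2 point(s)
  x = 11: RHS = 4, y in [2, 15]  -> 2 point(s)
  x = 14: RHS = 9, y in [3, 14]  -> 2 point(s)
Affine points: 14. Add the point at infinity: total = 15.

#E(F_17) = 15


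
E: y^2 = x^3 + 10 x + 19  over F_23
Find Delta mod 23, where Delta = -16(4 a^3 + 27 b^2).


4 a^3 + 27 b^2 = 4*10^3 + 27*19^2 = 4000 + 9747 = 13747
Delta = -16 * (13747) = -219952
Delta mod 23 = 20

Delta = 20 (mod 23)


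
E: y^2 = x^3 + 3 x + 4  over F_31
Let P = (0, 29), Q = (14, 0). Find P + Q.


P != Q, so use the chord formula.
s = (y2 - y1) / (x2 - x1) = (2) / (14) mod 31 = 9
x3 = s^2 - x1 - x2 mod 31 = 9^2 - 0 - 14 = 5
y3 = s (x1 - x3) - y1 mod 31 = 9 * (0 - 5) - 29 = 19

P + Q = (5, 19)


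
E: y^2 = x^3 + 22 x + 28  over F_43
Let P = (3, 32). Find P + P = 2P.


Doubling: s = (3 x1^2 + a) / (2 y1)
s = (3*3^2 + 22) / (2*32) mod 43 = 31
x3 = s^2 - 2 x1 mod 43 = 31^2 - 2*3 = 9
y3 = s (x1 - x3) - y1 mod 43 = 31 * (3 - 9) - 32 = 40

2P = (9, 40)


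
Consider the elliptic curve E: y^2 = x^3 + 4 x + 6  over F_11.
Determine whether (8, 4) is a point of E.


Check whether y^2 = x^3 + 4 x + 6 (mod 11) for (x, y) = (8, 4).
LHS: y^2 = 4^2 mod 11 = 5
RHS: x^3 + 4 x + 6 = 8^3 + 4*8 + 6 mod 11 = 0
LHS != RHS

No, not on the curve


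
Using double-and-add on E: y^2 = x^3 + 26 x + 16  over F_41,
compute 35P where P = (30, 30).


k = 35 = 100011_2 (binary, LSB first: 110001)
Double-and-add from P = (30, 30):
  bit 0 = 1: acc = O + (30, 30) = (30, 30)
  bit 1 = 1: acc = (30, 30) + (13, 3) = (14, 34)
  bit 2 = 0: acc unchanged = (14, 34)
  bit 3 = 0: acc unchanged = (14, 34)
  bit 4 = 0: acc unchanged = (14, 34)
  bit 5 = 1: acc = (14, 34) + (18, 17) = (4, 26)

35P = (4, 26)


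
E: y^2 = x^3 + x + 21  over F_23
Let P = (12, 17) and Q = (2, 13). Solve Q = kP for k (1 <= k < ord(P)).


Enumerate multiples of P until we hit Q = (2, 13):
  1P = (12, 17)
  2P = (17, 12)
  3P = (18, 12)
  4P = (2, 13)
Match found at i = 4.

k = 4


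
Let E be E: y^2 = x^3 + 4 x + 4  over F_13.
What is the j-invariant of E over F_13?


Delta = -16(4 a^3 + 27 b^2) mod 13 = 3
-1728 * (4 a)^3 = -1728 * (4*4)^3 mod 13 = 1
j = 1 * 3^(-1) mod 13 = 9

j = 9 (mod 13)


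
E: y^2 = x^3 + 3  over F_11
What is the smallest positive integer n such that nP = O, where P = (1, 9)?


Compute successive multiples of P until we hit O:
  1P = (1, 9)
  2P = (2, 0)
  3P = (1, 2)
  4P = O

ord(P) = 4


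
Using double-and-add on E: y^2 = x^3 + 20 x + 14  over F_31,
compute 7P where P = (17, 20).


k = 7 = 111_2 (binary, LSB first: 111)
Double-and-add from P = (17, 20):
  bit 0 = 1: acc = O + (17, 20) = (17, 20)
  bit 1 = 1: acc = (17, 20) + (16, 20) = (29, 11)
  bit 2 = 1: acc = (29, 11) + (3, 16) = (0, 18)

7P = (0, 18)


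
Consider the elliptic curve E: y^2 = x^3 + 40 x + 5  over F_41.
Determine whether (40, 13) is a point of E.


Check whether y^2 = x^3 + 40 x + 5 (mod 41) for (x, y) = (40, 13).
LHS: y^2 = 13^2 mod 41 = 5
RHS: x^3 + 40 x + 5 = 40^3 + 40*40 + 5 mod 41 = 5
LHS = RHS

Yes, on the curve


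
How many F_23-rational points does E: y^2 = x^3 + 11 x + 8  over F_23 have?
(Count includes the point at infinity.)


For each x in F_23, count y with y^2 = x^3 + 11 x + 8 mod 23:
  x = 0: RHS = 8, y in [10, 13]  -> 2 point(s)
  x = 4: RHS = 1, y in [1, 22]  -> 2 point(s)
  x = 5: RHS = 4, y in [2, 21]  -> 2 point(s)
  x = 9: RHS = 8, y in [10, 13]  -> 2 point(s)
  x = 13: RHS = 2, y in [5, 18]  -> 2 point(s)
  x = 14: RHS = 8, y in [10, 13]  -> 2 point(s)
  x = 15: RHS = 6, y in [11, 12]  -> 2 point(s)
  x = 16: RHS = 2, y in [5, 18]  -> 2 point(s)
  x = 17: RHS = 2, y in [5, 18]  -> 2 point(s)
  x = 18: RHS = 12, y in [9, 14]  -> 2 point(s)
  x = 21: RHS = 1, y in [1, 22]  -> 2 point(s)
Affine points: 22. Add the point at infinity: total = 23.

#E(F_23) = 23


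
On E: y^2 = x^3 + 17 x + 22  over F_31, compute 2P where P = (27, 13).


Doubling: s = (3 x1^2 + a) / (2 y1)
s = (3*27^2 + 17) / (2*13) mod 31 = 18
x3 = s^2 - 2 x1 mod 31 = 18^2 - 2*27 = 22
y3 = s (x1 - x3) - y1 mod 31 = 18 * (27 - 22) - 13 = 15

2P = (22, 15)


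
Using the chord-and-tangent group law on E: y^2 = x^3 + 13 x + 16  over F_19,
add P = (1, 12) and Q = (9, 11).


P != Q, so use the chord formula.
s = (y2 - y1) / (x2 - x1) = (18) / (8) mod 19 = 7
x3 = s^2 - x1 - x2 mod 19 = 7^2 - 1 - 9 = 1
y3 = s (x1 - x3) - y1 mod 19 = 7 * (1 - 1) - 12 = 7

P + Q = (1, 7)


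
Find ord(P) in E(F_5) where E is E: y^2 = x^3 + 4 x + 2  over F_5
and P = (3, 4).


Compute successive multiples of P until we hit O:
  1P = (3, 4)
  2P = (3, 1)
  3P = O

ord(P) = 3


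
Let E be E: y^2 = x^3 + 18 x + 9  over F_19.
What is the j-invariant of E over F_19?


Delta = -16(4 a^3 + 27 b^2) mod 19 = 13
-1728 * (4 a)^3 = -1728 * (4*18)^3 mod 19 = 12
j = 12 * 13^(-1) mod 19 = 17

j = 17 (mod 19)


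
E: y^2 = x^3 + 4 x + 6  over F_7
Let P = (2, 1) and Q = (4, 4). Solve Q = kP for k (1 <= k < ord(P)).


Enumerate multiples of P until we hit Q = (4, 4):
  1P = (2, 1)
  2P = (4, 4)
Match found at i = 2.

k = 2


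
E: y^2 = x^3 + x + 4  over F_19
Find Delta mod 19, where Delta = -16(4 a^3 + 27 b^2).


4 a^3 + 27 b^2 = 4*1^3 + 27*4^2 = 4 + 432 = 436
Delta = -16 * (436) = -6976
Delta mod 19 = 16

Delta = 16 (mod 19)


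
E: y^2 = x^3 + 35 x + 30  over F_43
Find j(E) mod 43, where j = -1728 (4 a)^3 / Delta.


Delta = -16(4 a^3 + 27 b^2) mod 43 = 8
-1728 * (4 a)^3 = -1728 * (4*35)^3 mod 43 = 16
j = 16 * 8^(-1) mod 43 = 2

j = 2 (mod 43)


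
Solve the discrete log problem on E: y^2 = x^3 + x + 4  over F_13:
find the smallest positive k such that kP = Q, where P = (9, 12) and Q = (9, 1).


Enumerate multiples of P until we hit Q = (9, 1):
  1P = (9, 12)
  2P = (7, 4)
  3P = (0, 11)
  4P = (0, 2)
  5P = (7, 9)
  6P = (9, 1)
Match found at i = 6.

k = 6


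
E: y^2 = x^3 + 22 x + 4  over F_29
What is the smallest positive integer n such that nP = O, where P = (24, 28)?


Compute successive multiples of P until we hit O:
  1P = (24, 28)
  2P = (6, 27)
  3P = (5, 23)
  4P = (22, 0)
  5P = (5, 6)
  6P = (6, 2)
  7P = (24, 1)
  8P = O

ord(P) = 8


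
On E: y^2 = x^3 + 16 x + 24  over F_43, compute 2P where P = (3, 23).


Doubling: s = (3 x1^2 + a) / (2 y1)
s = (3*3^2 + 16) / (2*23) mod 43 = 0
x3 = s^2 - 2 x1 mod 43 = 0^2 - 2*3 = 37
y3 = s (x1 - x3) - y1 mod 43 = 0 * (3 - 37) - 23 = 20

2P = (37, 20)


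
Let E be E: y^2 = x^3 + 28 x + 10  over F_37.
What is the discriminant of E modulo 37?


4 a^3 + 27 b^2 = 4*28^3 + 27*10^2 = 87808 + 2700 = 90508
Delta = -16 * (90508) = -1448128
Delta mod 37 = 15

Delta = 15 (mod 37)


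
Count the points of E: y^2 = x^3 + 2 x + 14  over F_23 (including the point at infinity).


For each x in F_23, count y with y^2 = x^3 + 2 x + 14 mod 23:
  x = 2: RHS = 3, y in [7, 16]  -> 2 point(s)
  x = 3: RHS = 1, y in [1, 22]  -> 2 point(s)
  x = 6: RHS = 12, y in [9, 14]  -> 2 point(s)
  x = 7: RHS = 3, y in [7, 16]  -> 2 point(s)
  x = 8: RHS = 13, y in [6, 17]  -> 2 point(s)
  x = 9: RHS = 2, y in [5, 18]  -> 2 point(s)
  x = 12: RHS = 18, y in [8, 15]  -> 2 point(s)
  x = 13: RHS = 6, y in [11, 12]  -> 2 point(s)
  x = 14: RHS = 3, y in [7, 16]  -> 2 point(s)
  x = 16: RHS = 2, y in [5, 18]  -> 2 point(s)
  x = 17: RHS = 16, y in [4, 19]  -> 2 point(s)
  x = 20: RHS = 4, y in [2, 21]  -> 2 point(s)
  x = 21: RHS = 2, y in [5, 18]  -> 2 point(s)
Affine points: 26. Add the point at infinity: total = 27.

#E(F_23) = 27


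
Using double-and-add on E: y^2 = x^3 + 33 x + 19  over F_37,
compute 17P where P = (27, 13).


k = 17 = 10001_2 (binary, LSB first: 10001)
Double-and-add from P = (27, 13):
  bit 0 = 1: acc = O + (27, 13) = (27, 13)
  bit 1 = 0: acc unchanged = (27, 13)
  bit 2 = 0: acc unchanged = (27, 13)
  bit 3 = 0: acc unchanged = (27, 13)
  bit 4 = 1: acc = (27, 13) + (34, 2) = (20, 13)

17P = (20, 13)


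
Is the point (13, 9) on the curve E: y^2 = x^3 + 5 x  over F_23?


Check whether y^2 = x^3 + 5 x + 0 (mod 23) for (x, y) = (13, 9).
LHS: y^2 = 9^2 mod 23 = 12
RHS: x^3 + 5 x + 0 = 13^3 + 5*13 + 0 mod 23 = 8
LHS != RHS

No, not on the curve


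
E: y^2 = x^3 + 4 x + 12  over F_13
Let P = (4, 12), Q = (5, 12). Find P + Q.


P != Q, so use the chord formula.
s = (y2 - y1) / (x2 - x1) = (0) / (1) mod 13 = 0
x3 = s^2 - x1 - x2 mod 13 = 0^2 - 4 - 5 = 4
y3 = s (x1 - x3) - y1 mod 13 = 0 * (4 - 4) - 12 = 1

P + Q = (4, 1)


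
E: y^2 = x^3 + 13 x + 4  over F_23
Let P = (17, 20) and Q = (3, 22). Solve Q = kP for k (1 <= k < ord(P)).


Enumerate multiples of P until we hit Q = (3, 22):
  1P = (17, 20)
  2P = (13, 22)
  3P = (22, 17)
  4P = (0, 2)
  5P = (15, 20)
  6P = (14, 3)
  7P = (19, 7)
  8P = (12, 5)
  9P = (3, 22)
Match found at i = 9.

k = 9


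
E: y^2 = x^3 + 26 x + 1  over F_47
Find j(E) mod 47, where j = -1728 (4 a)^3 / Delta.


Delta = -16(4 a^3 + 27 b^2) mod 47 = 25
-1728 * (4 a)^3 = -1728 * (4*26)^3 mod 47 = 2
j = 2 * 25^(-1) mod 47 = 17

j = 17 (mod 47)


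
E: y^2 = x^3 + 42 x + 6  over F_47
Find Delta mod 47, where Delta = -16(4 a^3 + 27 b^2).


4 a^3 + 27 b^2 = 4*42^3 + 27*6^2 = 296352 + 972 = 297324
Delta = -16 * (297324) = -4757184
Delta mod 47 = 15

Delta = 15 (mod 47)


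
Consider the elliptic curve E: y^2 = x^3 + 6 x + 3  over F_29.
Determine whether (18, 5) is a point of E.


Check whether y^2 = x^3 + 6 x + 3 (mod 29) for (x, y) = (18, 5).
LHS: y^2 = 5^2 mod 29 = 25
RHS: x^3 + 6 x + 3 = 18^3 + 6*18 + 3 mod 29 = 27
LHS != RHS

No, not on the curve


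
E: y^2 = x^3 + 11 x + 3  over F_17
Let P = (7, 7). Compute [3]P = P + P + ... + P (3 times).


k = 3 = 11_2 (binary, LSB first: 11)
Double-and-add from P = (7, 7):
  bit 0 = 1: acc = O + (7, 7) = (7, 7)
  bit 1 = 1: acc = (7, 7) + (2, 13) = (4, 3)

3P = (4, 3)


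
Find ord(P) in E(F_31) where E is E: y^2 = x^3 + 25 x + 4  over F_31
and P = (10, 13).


Compute successive multiples of P until we hit O:
  1P = (10, 13)
  2P = (20, 17)
  3P = (21, 26)
  4P = (16, 25)
  5P = (9, 20)
  6P = (30, 3)
  7P = (30, 28)
  8P = (9, 11)
  ... (continuing to 13P)
  13P = O

ord(P) = 13


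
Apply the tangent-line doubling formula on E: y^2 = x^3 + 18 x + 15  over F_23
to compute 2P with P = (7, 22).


Doubling: s = (3 x1^2 + a) / (2 y1)
s = (3*7^2 + 18) / (2*22) mod 23 = 21
x3 = s^2 - 2 x1 mod 23 = 21^2 - 2*7 = 13
y3 = s (x1 - x3) - y1 mod 23 = 21 * (7 - 13) - 22 = 13

2P = (13, 13)


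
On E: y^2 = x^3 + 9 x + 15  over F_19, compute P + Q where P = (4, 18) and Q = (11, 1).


P != Q, so use the chord formula.
s = (y2 - y1) / (x2 - x1) = (2) / (7) mod 19 = 3
x3 = s^2 - x1 - x2 mod 19 = 3^2 - 4 - 11 = 13
y3 = s (x1 - x3) - y1 mod 19 = 3 * (4 - 13) - 18 = 12

P + Q = (13, 12)


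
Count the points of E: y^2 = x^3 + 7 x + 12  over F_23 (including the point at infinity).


For each x in F_23, count y with y^2 = x^3 + 7 x + 12 mod 23:
  x = 0: RHS = 12, y in [9, 14]  -> 2 point(s)
  x = 4: RHS = 12, y in [9, 14]  -> 2 point(s)
  x = 7: RHS = 13, y in [6, 17]  -> 2 point(s)
  x = 10: RHS = 1, y in [1, 22]  -> 2 point(s)
  x = 13: RHS = 0, y in [0]  -> 1 point(s)
  x = 14: RHS = 2, y in [5, 18]  -> 2 point(s)
  x = 18: RHS = 13, y in [6, 17]  -> 2 point(s)
  x = 19: RHS = 12, y in [9, 14]  -> 2 point(s)
  x = 21: RHS = 13, y in [6, 17]  -> 2 point(s)
  x = 22: RHS = 4, y in [2, 21]  -> 2 point(s)
Affine points: 19. Add the point at infinity: total = 20.

#E(F_23) = 20


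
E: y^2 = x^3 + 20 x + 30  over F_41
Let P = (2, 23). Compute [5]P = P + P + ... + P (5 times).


k = 5 = 101_2 (binary, LSB first: 101)
Double-and-add from P = (2, 23):
  bit 0 = 1: acc = O + (2, 23) = (2, 23)
  bit 1 = 0: acc unchanged = (2, 23)
  bit 2 = 1: acc = (2, 23) + (9, 18) = (28, 19)

5P = (28, 19)


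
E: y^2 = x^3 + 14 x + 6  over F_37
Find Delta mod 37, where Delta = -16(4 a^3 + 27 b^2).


4 a^3 + 27 b^2 = 4*14^3 + 27*6^2 = 10976 + 972 = 11948
Delta = -16 * (11948) = -191168
Delta mod 37 = 11

Delta = 11 (mod 37)


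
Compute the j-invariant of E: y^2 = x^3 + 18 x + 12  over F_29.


Delta = -16(4 a^3 + 27 b^2) mod 29 = 8
-1728 * (4 a)^3 = -1728 * (4*18)^3 mod 29 = 13
j = 13 * 8^(-1) mod 29 = 27

j = 27 (mod 29)


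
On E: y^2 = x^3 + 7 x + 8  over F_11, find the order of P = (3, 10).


Compute successive multiples of P until we hit O:
  1P = (3, 10)
  2P = (8, 9)
  3P = (4, 10)
  4P = (4, 1)
  5P = (8, 2)
  6P = (3, 1)
  7P = O

ord(P) = 7


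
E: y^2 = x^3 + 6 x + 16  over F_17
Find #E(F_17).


For each x in F_17, count y with y^2 = x^3 + 6 x + 16 mod 17:
  x = 0: RHS = 16, y in [4, 13]  -> 2 point(s)
  x = 2: RHS = 2, y in [6, 11]  -> 2 point(s)
  x = 4: RHS = 2, y in [6, 11]  -> 2 point(s)
  x = 5: RHS = 1, y in [1, 16]  -> 2 point(s)
  x = 6: RHS = 13, y in [8, 9]  -> 2 point(s)
  x = 8: RHS = 15, y in [7, 10]  -> 2 point(s)
  x = 9: RHS = 0, y in [0]  -> 1 point(s)
  x = 11: RHS = 2, y in [6, 11]  -> 2 point(s)
  x = 13: RHS = 13, y in [8, 9]  -> 2 point(s)
  x = 15: RHS = 13, y in [8, 9]  -> 2 point(s)
  x = 16: RHS = 9, y in [3, 14]  -> 2 point(s)
Affine points: 21. Add the point at infinity: total = 22.

#E(F_17) = 22


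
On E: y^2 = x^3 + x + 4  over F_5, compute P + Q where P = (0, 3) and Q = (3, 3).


P != Q, so use the chord formula.
s = (y2 - y1) / (x2 - x1) = (0) / (3) mod 5 = 0
x3 = s^2 - x1 - x2 mod 5 = 0^2 - 0 - 3 = 2
y3 = s (x1 - x3) - y1 mod 5 = 0 * (0 - 2) - 3 = 2

P + Q = (2, 2)


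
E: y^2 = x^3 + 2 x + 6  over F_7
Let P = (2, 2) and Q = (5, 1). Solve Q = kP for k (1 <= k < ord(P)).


Enumerate multiples of P until we hit Q = (5, 1):
  1P = (2, 2)
  2P = (3, 5)
  3P = (4, 6)
  4P = (5, 6)
  5P = (1, 4)
  6P = (1, 3)
  7P = (5, 1)
Match found at i = 7.

k = 7


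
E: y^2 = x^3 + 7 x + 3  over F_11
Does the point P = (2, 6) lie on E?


Check whether y^2 = x^3 + 7 x + 3 (mod 11) for (x, y) = (2, 6).
LHS: y^2 = 6^2 mod 11 = 3
RHS: x^3 + 7 x + 3 = 2^3 + 7*2 + 3 mod 11 = 3
LHS = RHS

Yes, on the curve


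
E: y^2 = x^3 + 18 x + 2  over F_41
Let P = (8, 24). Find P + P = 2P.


Doubling: s = (3 x1^2 + a) / (2 y1)
s = (3*8^2 + 18) / (2*24) mod 41 = 30
x3 = s^2 - 2 x1 mod 41 = 30^2 - 2*8 = 23
y3 = s (x1 - x3) - y1 mod 41 = 30 * (8 - 23) - 24 = 18

2P = (23, 18)


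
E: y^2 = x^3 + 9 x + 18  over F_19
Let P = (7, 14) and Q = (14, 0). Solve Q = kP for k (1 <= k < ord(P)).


Enumerate multiples of P until we hit Q = (14, 0):
  1P = (7, 14)
  2P = (12, 7)
  3P = (5, 6)
  4P = (4, 17)
  5P = (9, 7)
  6P = (1, 3)
  7P = (17, 12)
  8P = (11, 2)
  9P = (10, 14)
  10P = (2, 5)
  11P = (14, 0)
Match found at i = 11.

k = 11


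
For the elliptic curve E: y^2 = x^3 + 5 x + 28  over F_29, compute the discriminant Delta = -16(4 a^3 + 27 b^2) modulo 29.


4 a^3 + 27 b^2 = 4*5^3 + 27*28^2 = 500 + 21168 = 21668
Delta = -16 * (21668) = -346688
Delta mod 29 = 7

Delta = 7 (mod 29)


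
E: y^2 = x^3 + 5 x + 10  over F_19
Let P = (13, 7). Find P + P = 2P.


Doubling: s = (3 x1^2 + a) / (2 y1)
s = (3*13^2 + 5) / (2*7) mod 19 = 4
x3 = s^2 - 2 x1 mod 19 = 4^2 - 2*13 = 9
y3 = s (x1 - x3) - y1 mod 19 = 4 * (13 - 9) - 7 = 9

2P = (9, 9)


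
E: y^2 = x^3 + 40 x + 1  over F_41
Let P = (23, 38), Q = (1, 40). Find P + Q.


P != Q, so use the chord formula.
s = (y2 - y1) / (x2 - x1) = (2) / (19) mod 41 = 26
x3 = s^2 - x1 - x2 mod 41 = 26^2 - 23 - 1 = 37
y3 = s (x1 - x3) - y1 mod 41 = 26 * (23 - 37) - 38 = 8

P + Q = (37, 8)


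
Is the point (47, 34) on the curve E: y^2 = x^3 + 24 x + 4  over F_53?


Check whether y^2 = x^3 + 24 x + 4 (mod 53) for (x, y) = (47, 34).
LHS: y^2 = 34^2 mod 53 = 43
RHS: x^3 + 24 x + 4 = 47^3 + 24*47 + 4 mod 53 = 15
LHS != RHS

No, not on the curve


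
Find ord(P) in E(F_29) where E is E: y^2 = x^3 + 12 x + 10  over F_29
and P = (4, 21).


Compute successive multiples of P until we hit O:
  1P = (4, 21)
  2P = (26, 18)
  3P = (27, 23)
  4P = (11, 20)
  5P = (1, 20)
  6P = (8, 26)
  7P = (24, 12)
  8P = (2, 10)
  ... (continuing to 27P)
  27P = O

ord(P) = 27
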